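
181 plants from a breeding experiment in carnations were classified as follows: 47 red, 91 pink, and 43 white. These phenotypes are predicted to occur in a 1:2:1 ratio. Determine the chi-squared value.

0.182

Under the 1:2:1 hypothesis (Σ ratio = 4, N = 181):
  red: 181 × 1/4 = 45.25
  pink: 181 × 2/4 = 90.5
  white: 181 × 1/4 = 45.25
χ² = Σ (O − E)² / E
  red: (47 − 45.25)² / 45.25 = 0.0677
  pink: (91 − 90.5)² / 90.5 = 0.0028
  white: (43 − 45.25)² / 45.25 = 0.1119
χ² = 0.0677 + 0.0028 + 0.1119 = 0.1824 ≈ 0.182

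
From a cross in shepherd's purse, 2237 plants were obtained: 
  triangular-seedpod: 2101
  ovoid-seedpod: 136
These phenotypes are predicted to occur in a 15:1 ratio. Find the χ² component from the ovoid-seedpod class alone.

Expected counts for N = 2237 under a 15:1 ratio (total parts = 16):
  triangular-seedpod: 2237 × 15/16 = 2097.1875
  ovoid-seedpod: 2237 × 1/16 = 139.8125
Contribution of ovoid-seedpod: (136 − 139.8125)² / 139.8125 = 0.1040

0.104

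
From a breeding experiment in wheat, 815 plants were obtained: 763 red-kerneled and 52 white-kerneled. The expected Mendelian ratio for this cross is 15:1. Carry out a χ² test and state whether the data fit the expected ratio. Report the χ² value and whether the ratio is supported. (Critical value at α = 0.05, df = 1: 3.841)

Total ratio parts = 16. Expected numbers out of 815:
  red-kerneled: 815 × 15/16 = 764.0625
  white-kerneled: 815 × 1/16 = 50.9375
χ² = Σ (O − E)² / E
  red-kerneled: (763 − 764.0625)² / 764.0625 = 0.0015
  white-kerneled: (52 − 50.9375)² / 50.9375 = 0.0222
χ² = 0.0015 + 0.0222 = 0.0237 ≈ 0.024
Degrees of freedom = 2 − 1 = 1; critical value at α = 0.05 is 3.841.
Since 0.024 < 3.841, we fail to reject the null hypothesis — the data are consistent with the 15:1 ratio.

0.024; consistent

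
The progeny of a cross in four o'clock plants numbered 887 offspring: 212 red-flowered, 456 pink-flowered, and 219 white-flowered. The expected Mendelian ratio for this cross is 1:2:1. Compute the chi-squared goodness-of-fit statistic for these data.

0.815

Under the 1:2:1 hypothesis (Σ ratio = 4, N = 887):
  red-flowered: 887 × 1/4 = 221.75
  pink-flowered: 887 × 2/4 = 443.5
  white-flowered: 887 × 1/4 = 221.75
χ² = Σ (O − E)² / E
  red-flowered: (212 − 221.75)² / 221.75 = 0.4287
  pink-flowered: (456 − 443.5)² / 443.5 = 0.3523
  white-flowered: (219 − 221.75)² / 221.75 = 0.0341
χ² = 0.4287 + 0.3523 + 0.0341 = 0.8151 ≈ 0.815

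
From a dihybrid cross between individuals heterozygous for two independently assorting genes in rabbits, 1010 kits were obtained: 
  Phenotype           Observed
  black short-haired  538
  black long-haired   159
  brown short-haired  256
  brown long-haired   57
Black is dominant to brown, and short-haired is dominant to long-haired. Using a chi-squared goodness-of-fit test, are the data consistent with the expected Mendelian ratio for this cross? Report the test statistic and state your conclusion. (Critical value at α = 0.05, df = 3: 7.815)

30.503; not consistent

A dihybrid F₂ with independent assortment and complete dominance at both loci gives a 9:3:3:1 phenotypic ratio.
Under the 9:3:3:1 hypothesis (Σ ratio = 16, N = 1010):
  black short-haired: 1010 × 9/16 = 568.125
  black long-haired: 1010 × 3/16 = 189.375
  brown short-haired: 1010 × 3/16 = 189.375
  brown long-haired: 1010 × 1/16 = 63.125
χ² = Σ (O − E)² / E
  black short-haired: (538 − 568.125)² / 568.125 = 1.5974
  black long-haired: (159 − 189.375)² / 189.375 = 4.8720
  brown short-haired: (256 − 189.375)² / 189.375 = 23.4397
  brown long-haired: (57 − 63.125)² / 63.125 = 0.5943
χ² = 1.5974 + 4.8720 + 23.4397 + 0.5943 = 30.5034 ≈ 30.503
Degrees of freedom = 4 − 1 = 3; critical value at α = 0.05 is 7.815.
Since 30.503 > 7.815, we reject the null hypothesis — the data do not fit the 9:3:3:1 ratio.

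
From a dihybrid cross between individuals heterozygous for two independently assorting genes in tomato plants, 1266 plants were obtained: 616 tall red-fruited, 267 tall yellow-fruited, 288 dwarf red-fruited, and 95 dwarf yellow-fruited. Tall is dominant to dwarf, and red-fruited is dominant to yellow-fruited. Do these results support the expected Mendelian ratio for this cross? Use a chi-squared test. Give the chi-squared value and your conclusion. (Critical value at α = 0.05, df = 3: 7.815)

30.654; not consistent

A dihybrid F₂ with independent assortment and complete dominance at both loci gives a 9:3:3:1 phenotypic ratio.
Under the 9:3:3:1 hypothesis (Σ ratio = 16, N = 1266):
  tall red-fruited: 1266 × 9/16 = 712.125
  tall yellow-fruited: 1266 × 3/16 = 237.375
  dwarf red-fruited: 1266 × 3/16 = 237.375
  dwarf yellow-fruited: 1266 × 1/16 = 79.125
χ² = Σ (O − E)² / E
  tall red-fruited: (616 − 712.125)² / 712.125 = 12.9753
  tall yellow-fruited: (267 − 237.375)² / 237.375 = 3.6973
  dwarf red-fruited: (288 − 237.375)² / 237.375 = 10.7968
  dwarf yellow-fruited: (95 − 79.125)² / 79.125 = 3.1850
χ² = 12.9753 + 3.6973 + 10.7968 + 3.1850 = 30.6544 ≈ 30.654
Degrees of freedom = 4 − 1 = 3; critical value at α = 0.05 is 7.815.
Since 30.654 > 7.815, we reject the null hypothesis — the data do not fit the 9:3:3:1 ratio.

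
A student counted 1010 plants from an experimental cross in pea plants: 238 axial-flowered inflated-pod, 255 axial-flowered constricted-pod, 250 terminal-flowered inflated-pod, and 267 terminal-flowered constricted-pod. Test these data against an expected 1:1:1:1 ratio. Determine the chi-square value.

1.715

Expected counts for N = 1010 under a 1:1:1:1 ratio (total parts = 4):
  axial-flowered inflated-pod: 1010 × 1/4 = 252.5
  axial-flowered constricted-pod: 1010 × 1/4 = 252.5
  terminal-flowered inflated-pod: 1010 × 1/4 = 252.5
  terminal-flowered constricted-pod: 1010 × 1/4 = 252.5
χ² = Σ (O − E)² / E
  axial-flowered inflated-pod: (238 − 252.5)² / 252.5 = 0.8327
  axial-flowered constricted-pod: (255 − 252.5)² / 252.5 = 0.0248
  terminal-flowered inflated-pod: (250 − 252.5)² / 252.5 = 0.0248
  terminal-flowered constricted-pod: (267 − 252.5)² / 252.5 = 0.8327
χ² = 0.8327 + 0.0248 + 0.0248 + 0.8327 = 1.715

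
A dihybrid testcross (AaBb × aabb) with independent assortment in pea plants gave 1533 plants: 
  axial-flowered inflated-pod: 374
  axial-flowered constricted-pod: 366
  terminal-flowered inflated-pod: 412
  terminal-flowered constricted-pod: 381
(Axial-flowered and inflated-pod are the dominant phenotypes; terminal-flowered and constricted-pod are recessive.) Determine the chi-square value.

3.170

A dihybrid testcross with independent assortment gives a 1:1:1:1 ratio.
Under the 1:1:1:1 hypothesis (Σ ratio = 4, N = 1533):
  axial-flowered inflated-pod: 1533 × 1/4 = 383.25
  axial-flowered constricted-pod: 1533 × 1/4 = 383.25
  terminal-flowered inflated-pod: 1533 × 1/4 = 383.25
  terminal-flowered constricted-pod: 1533 × 1/4 = 383.25
χ² = Σ (O − E)² / E
  axial-flowered inflated-pod: (374 − 383.25)² / 383.25 = 0.2233
  axial-flowered constricted-pod: (366 − 383.25)² / 383.25 = 0.7764
  terminal-flowered inflated-pod: (412 − 383.25)² / 383.25 = 2.1567
  terminal-flowered constricted-pod: (381 − 383.25)² / 383.25 = 0.0132
χ² = 0.2233 + 0.7764 + 2.1567 + 0.0132 = 3.1696 ≈ 3.170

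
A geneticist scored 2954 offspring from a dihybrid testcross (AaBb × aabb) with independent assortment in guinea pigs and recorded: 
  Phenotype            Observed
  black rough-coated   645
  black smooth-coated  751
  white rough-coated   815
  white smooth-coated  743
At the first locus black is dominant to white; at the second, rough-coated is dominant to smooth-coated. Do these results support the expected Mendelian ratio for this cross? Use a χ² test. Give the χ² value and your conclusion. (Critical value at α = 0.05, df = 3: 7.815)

A dihybrid testcross with independent assortment gives a 1:1:1:1 ratio.
Under the 1:1:1:1 hypothesis (Σ ratio = 4, N = 2954):
  black rough-coated: 2954 × 1/4 = 738.5
  black smooth-coated: 2954 × 1/4 = 738.5
  white rough-coated: 2954 × 1/4 = 738.5
  white smooth-coated: 2954 × 1/4 = 738.5
χ² = Σ (O − E)² / E
  black rough-coated: (645 − 738.5)² / 738.5 = 11.8378
  black smooth-coated: (751 − 738.5)² / 738.5 = 0.2116
  white rough-coated: (815 − 738.5)² / 738.5 = 7.9245
  white smooth-coated: (743 − 738.5)² / 738.5 = 0.0274
χ² = 11.8378 + 0.2116 + 7.9245 + 0.0274 = 20.0013 ≈ 20.001
Degrees of freedom = 4 − 1 = 3; critical value at α = 0.05 is 7.815.
Since 20.001 > 7.815, we reject the null hypothesis — the data do not fit the 1:1:1:1 ratio.

20.001; not consistent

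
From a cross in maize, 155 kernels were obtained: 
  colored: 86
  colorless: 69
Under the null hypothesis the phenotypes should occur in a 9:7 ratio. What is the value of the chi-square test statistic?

0.037

Total ratio parts = 16. Expected numbers out of 155:
  colored: 155 × 9/16 = 87.1875
  colorless: 155 × 7/16 = 67.8125
χ² = Σ (O − E)² / E
  colored: (86 − 87.1875)² / 87.1875 = 0.0162
  colorless: (69 − 67.8125)² / 67.8125 = 0.0208
χ² = 0.0162 + 0.0208 = 0.037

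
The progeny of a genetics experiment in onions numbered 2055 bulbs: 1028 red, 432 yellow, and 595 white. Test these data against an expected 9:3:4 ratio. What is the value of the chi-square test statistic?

32.667

Expected counts for N = 2055 under a 9:3:4 ratio (total parts = 16):
  red: 2055 × 9/16 = 1155.9375
  yellow: 2055 × 3/16 = 385.3125
  white: 2055 × 4/16 = 513.75
χ² = Σ (O − E)² / E
  red: (1028 − 1155.9375)² / 1155.9375 = 14.1599
  yellow: (432 − 385.3125)² / 385.3125 = 5.6570
  white: (595 − 513.75)² / 513.75 = 12.8498
χ² = 14.1599 + 5.6570 + 12.8498 = 32.6667 ≈ 32.667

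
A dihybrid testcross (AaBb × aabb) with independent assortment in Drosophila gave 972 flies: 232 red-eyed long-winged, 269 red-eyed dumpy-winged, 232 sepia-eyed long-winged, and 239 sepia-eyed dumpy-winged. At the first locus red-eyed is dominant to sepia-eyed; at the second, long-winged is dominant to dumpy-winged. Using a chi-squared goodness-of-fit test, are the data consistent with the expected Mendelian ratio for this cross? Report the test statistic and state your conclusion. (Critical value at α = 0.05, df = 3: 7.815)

3.844; consistent

A dihybrid testcross with independent assortment gives a 1:1:1:1 ratio.
The 1:1:1:1 ratio has 4 parts, so with N = 972 the expected counts are:
  red-eyed long-winged: 972 × 1/4 = 243
  red-eyed dumpy-winged: 972 × 1/4 = 243
  sepia-eyed long-winged: 972 × 1/4 = 243
  sepia-eyed dumpy-winged: 972 × 1/4 = 243
χ² = Σ (O − E)² / E
  red-eyed long-winged: (232 − 243)² / 243 = 0.4979
  red-eyed dumpy-winged: (269 − 243)² / 243 = 2.7819
  sepia-eyed long-winged: (232 − 243)² / 243 = 0.4979
  sepia-eyed dumpy-winged: (239 − 243)² / 243 = 0.0658
χ² = 0.4979 + 2.7819 + 0.4979 + 0.0658 = 3.8435 ≈ 3.844
Degrees of freedom = 4 − 1 = 3; critical value at α = 0.05 is 7.815.
Since 3.844 < 7.815, we fail to reject the null hypothesis — the data are consistent with the 1:1:1:1 ratio.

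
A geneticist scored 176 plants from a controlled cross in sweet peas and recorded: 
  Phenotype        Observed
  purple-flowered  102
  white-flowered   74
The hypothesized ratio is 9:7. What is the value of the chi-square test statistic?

0.208

The 9:7 ratio has 16 parts, so with N = 176 the expected counts are:
  purple-flowered: 176 × 9/16 = 99
  white-flowered: 176 × 7/16 = 77
χ² = Σ (O − E)² / E
  purple-flowered: (102 − 99)² / 99 = 0.0909
  white-flowered: (74 − 77)² / 77 = 0.1169
χ² = 0.0909 + 0.1169 = 0.2078 ≈ 0.208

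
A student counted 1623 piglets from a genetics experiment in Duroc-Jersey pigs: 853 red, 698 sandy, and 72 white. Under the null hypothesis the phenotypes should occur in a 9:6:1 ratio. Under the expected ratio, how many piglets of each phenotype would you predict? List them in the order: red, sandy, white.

Expected counts for N = 1623 under a 9:6:1 ratio (total parts = 16):
  red: 1623 × 9/16 = 912.9375
  sandy: 1623 × 6/16 = 608.625
  white: 1623 × 1/16 = 101.4375

912.9375, 608.625, 101.4375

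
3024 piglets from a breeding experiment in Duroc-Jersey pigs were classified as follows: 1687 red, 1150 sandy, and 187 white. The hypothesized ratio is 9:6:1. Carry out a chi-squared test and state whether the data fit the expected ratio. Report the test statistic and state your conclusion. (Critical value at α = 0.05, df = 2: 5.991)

Total ratio parts = 16. Expected numbers out of 3024:
  red: 3024 × 9/16 = 1701
  sandy: 3024 × 6/16 = 1134
  white: 3024 × 1/16 = 189
χ² = Σ (O − E)² / E
  red: (1687 − 1701)² / 1701 = 0.1152
  sandy: (1150 − 1134)² / 1134 = 0.2257
  white: (187 − 189)² / 189 = 0.0212
χ² = 0.1152 + 0.2257 + 0.0212 = 0.3621 ≈ 0.362
Degrees of freedom = 3 − 1 = 2; critical value at α = 0.05 is 5.991.
Since 0.362 < 5.991, we fail to reject the null hypothesis — the data are consistent with the 9:6:1 ratio.

0.362; consistent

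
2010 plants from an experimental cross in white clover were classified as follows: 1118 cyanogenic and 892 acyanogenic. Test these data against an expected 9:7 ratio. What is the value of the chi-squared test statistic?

Expected counts for N = 2010 under a 9:7 ratio (total parts = 16):
  cyanogenic: 2010 × 9/16 = 1130.625
  acyanogenic: 2010 × 7/16 = 879.375
χ² = Σ (O − E)² / E
  cyanogenic: (1118 − 1130.625)² / 1130.625 = 0.1410
  acyanogenic: (892 − 879.375)² / 879.375 = 0.1813
χ² = 0.1410 + 0.1813 = 0.3223 ≈ 0.322

0.322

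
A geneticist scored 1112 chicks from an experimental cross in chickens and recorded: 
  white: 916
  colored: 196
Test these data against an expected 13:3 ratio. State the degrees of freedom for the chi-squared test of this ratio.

1

A goodness-of-fit test with 2 phenotype classes has df = 2 − 1 = 1.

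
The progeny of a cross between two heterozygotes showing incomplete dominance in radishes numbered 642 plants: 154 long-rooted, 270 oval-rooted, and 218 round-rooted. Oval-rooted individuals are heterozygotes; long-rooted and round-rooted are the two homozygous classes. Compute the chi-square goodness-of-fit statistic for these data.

28.966

With incomplete dominance, a heterozygote × heterozygote cross gives a 1:2:1 phenotypic ratio.
Total ratio parts = 4. Expected numbers out of 642:
  long-rooted: 642 × 1/4 = 160.5
  oval-rooted: 642 × 2/4 = 321
  round-rooted: 642 × 1/4 = 160.5
χ² = Σ (O − E)² / E
  long-rooted: (154 − 160.5)² / 160.5 = 0.2632
  oval-rooted: (270 − 321)² / 321 = 8.1028
  round-rooted: (218 − 160.5)² / 160.5 = 20.5997
χ² = 0.2632 + 8.1028 + 20.5997 = 28.9657 ≈ 28.966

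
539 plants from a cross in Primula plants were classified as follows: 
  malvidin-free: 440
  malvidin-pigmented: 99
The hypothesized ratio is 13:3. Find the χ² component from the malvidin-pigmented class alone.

Expected counts for N = 539 under a 13:3 ratio (total parts = 16):
  malvidin-free: 539 × 13/16 = 437.9375
  malvidin-pigmented: 539 × 3/16 = 101.0625
Contribution of malvidin-pigmented: (99 − 101.0625)² / 101.0625 = 0.0421

0.042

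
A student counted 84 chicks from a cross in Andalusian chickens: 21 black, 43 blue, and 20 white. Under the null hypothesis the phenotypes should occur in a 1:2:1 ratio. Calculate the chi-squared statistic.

Expected counts for N = 84 under a 1:2:1 ratio (total parts = 4):
  black: 84 × 1/4 = 21
  blue: 84 × 2/4 = 42
  white: 84 × 1/4 = 21
χ² = Σ (O − E)² / E
  black: (21 − 21)² / 21 = 0.0000
  blue: (43 − 42)² / 42 = 0.0238
  white: (20 − 21)² / 21 = 0.0476
χ² = 0.0000 + 0.0238 + 0.0476 = 0.0714 ≈ 0.071

0.071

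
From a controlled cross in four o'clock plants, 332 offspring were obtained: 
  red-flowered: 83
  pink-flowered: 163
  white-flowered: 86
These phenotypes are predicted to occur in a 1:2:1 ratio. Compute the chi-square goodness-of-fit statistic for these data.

Under the 1:2:1 hypothesis (Σ ratio = 4, N = 332):
  red-flowered: 332 × 1/4 = 83
  pink-flowered: 332 × 2/4 = 166
  white-flowered: 332 × 1/4 = 83
χ² = Σ (O − E)² / E
  red-flowered: (83 − 83)² / 83 = 0.0000
  pink-flowered: (163 − 166)² / 166 = 0.0542
  white-flowered: (86 − 83)² / 83 = 0.1084
χ² = 0.0000 + 0.0542 + 0.1084 = 0.1626 ≈ 0.163

0.163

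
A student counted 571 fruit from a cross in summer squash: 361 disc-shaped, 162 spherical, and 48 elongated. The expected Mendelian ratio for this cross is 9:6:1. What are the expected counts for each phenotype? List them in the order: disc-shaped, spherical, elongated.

Under the 9:6:1 hypothesis (Σ ratio = 16, N = 571):
  disc-shaped: 571 × 9/16 = 321.1875
  spherical: 571 × 6/16 = 214.125
  elongated: 571 × 1/16 = 35.6875

321.1875, 214.125, 35.6875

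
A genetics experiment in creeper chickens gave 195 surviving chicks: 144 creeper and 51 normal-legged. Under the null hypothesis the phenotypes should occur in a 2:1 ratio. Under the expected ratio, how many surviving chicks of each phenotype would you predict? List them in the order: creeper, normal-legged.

The 2:1 ratio has 3 parts, so with N = 195 the expected counts are:
  creeper: 195 × 2/3 = 130
  normal-legged: 195 × 1/3 = 65

130, 65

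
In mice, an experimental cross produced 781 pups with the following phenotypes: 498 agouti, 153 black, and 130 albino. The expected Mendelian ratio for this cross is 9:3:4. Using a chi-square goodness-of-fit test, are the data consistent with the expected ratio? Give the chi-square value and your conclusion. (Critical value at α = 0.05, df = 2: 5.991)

29.940; not consistent

Under the 9:3:4 hypothesis (Σ ratio = 16, N = 781):
  agouti: 781 × 9/16 = 439.3125
  black: 781 × 3/16 = 146.4375
  albino: 781 × 4/16 = 195.25
χ² = Σ (O − E)² / E
  agouti: (498 − 439.3125)² / 439.3125 = 7.8400
  black: (153 − 146.4375)² / 146.4375 = 0.2941
  albino: (130 − 195.25)² / 195.25 = 21.8057
χ² = 7.8400 + 0.2941 + 21.8057 = 29.9398 ≈ 29.940
Degrees of freedom = 3 − 1 = 2; critical value at α = 0.05 is 5.991.
Since 29.940 > 5.991, we reject the null hypothesis — the data do not fit the 9:3:4 ratio.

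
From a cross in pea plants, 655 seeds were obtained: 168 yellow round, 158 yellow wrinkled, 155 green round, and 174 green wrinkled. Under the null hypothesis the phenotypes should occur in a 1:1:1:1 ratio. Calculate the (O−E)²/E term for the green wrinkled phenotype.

0.642

The 1:1:1:1 ratio has 4 parts, so with N = 655 the expected counts are:
  yellow round: 655 × 1/4 = 163.75
  yellow wrinkled: 655 × 1/4 = 163.75
  green round: 655 × 1/4 = 163.75
  green wrinkled: 655 × 1/4 = 163.75
Contribution of green wrinkled: (174 − 163.75)² / 163.75 = 0.6416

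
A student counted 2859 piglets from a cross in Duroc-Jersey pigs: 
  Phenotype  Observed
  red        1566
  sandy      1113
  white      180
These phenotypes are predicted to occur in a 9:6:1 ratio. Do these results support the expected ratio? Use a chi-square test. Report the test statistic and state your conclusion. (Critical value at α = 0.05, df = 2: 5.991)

The 9:6:1 ratio has 16 parts, so with N = 2859 the expected counts are:
  red: 2859 × 9/16 = 1608.1875
  sandy: 2859 × 6/16 = 1072.125
  white: 2859 × 1/16 = 178.6875
χ² = Σ (O − E)² / E
  red: (1566 − 1608.1875)² / 1608.1875 = 1.1067
  sandy: (1113 − 1072.125)² / 1072.125 = 1.5584
  white: (180 − 178.6875)² / 178.6875 = 0.0096
χ² = 1.1067 + 1.5584 + 0.0096 = 2.6747 ≈ 2.675
Degrees of freedom = 3 − 1 = 2; critical value at α = 0.05 is 5.991.
Since 2.675 < 5.991, we fail to reject the null hypothesis — the data are consistent with the 9:6:1 ratio.

2.675; consistent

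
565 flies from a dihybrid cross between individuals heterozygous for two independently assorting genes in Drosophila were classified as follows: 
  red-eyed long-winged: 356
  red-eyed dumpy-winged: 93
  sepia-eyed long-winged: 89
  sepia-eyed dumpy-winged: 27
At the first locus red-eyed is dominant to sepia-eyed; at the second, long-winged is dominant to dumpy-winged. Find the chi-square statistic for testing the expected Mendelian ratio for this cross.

10.833

A dihybrid F₂ with independent assortment and complete dominance at both loci gives a 9:3:3:1 phenotypic ratio.
Under the 9:3:3:1 hypothesis (Σ ratio = 16, N = 565):
  red-eyed long-winged: 565 × 9/16 = 317.8125
  red-eyed dumpy-winged: 565 × 3/16 = 105.9375
  sepia-eyed long-winged: 565 × 3/16 = 105.9375
  sepia-eyed dumpy-winged: 565 × 1/16 = 35.3125
χ² = Σ (O − E)² / E
  red-eyed long-winged: (356 − 317.8125)² / 317.8125 = 4.5885
  red-eyed dumpy-winged: (93 − 105.9375)² / 105.9375 = 1.5800
  sepia-eyed long-winged: (89 − 105.9375)² / 105.9375 = 2.7080
  sepia-eyed dumpy-winged: (27 − 35.3125)² / 35.3125 = 1.9567
χ² = 4.5885 + 1.5800 + 2.7080 + 1.9567 = 10.8332 ≈ 10.833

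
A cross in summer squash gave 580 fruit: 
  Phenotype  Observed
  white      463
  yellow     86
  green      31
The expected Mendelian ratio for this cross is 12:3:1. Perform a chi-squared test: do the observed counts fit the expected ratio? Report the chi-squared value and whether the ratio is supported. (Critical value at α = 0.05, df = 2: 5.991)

7.322; not consistent

The 12:3:1 ratio has 16 parts, so with N = 580 the expected counts are:
  white: 580 × 12/16 = 435
  yellow: 580 × 3/16 = 108.75
  green: 580 × 1/16 = 36.25
χ² = Σ (O − E)² / E
  white: (463 − 435)² / 435 = 1.8023
  yellow: (86 − 108.75)² / 108.75 = 4.7592
  green: (31 − 36.25)² / 36.25 = 0.7603
χ² = 1.8023 + 4.7592 + 0.7603 = 7.3218 ≈ 7.322
Degrees of freedom = 3 − 1 = 2; critical value at α = 0.05 is 5.991.
Since 7.322 > 5.991, we reject the null hypothesis — the data do not fit the 12:3:1 ratio.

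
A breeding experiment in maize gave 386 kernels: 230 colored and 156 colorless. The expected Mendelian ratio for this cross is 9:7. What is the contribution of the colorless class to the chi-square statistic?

0.982

Expected counts for N = 386 under a 9:7 ratio (total parts = 16):
  colored: 386 × 9/16 = 217.125
  colorless: 386 × 7/16 = 168.875
Contribution of colorless: (156 − 168.875)² / 168.875 = 0.9816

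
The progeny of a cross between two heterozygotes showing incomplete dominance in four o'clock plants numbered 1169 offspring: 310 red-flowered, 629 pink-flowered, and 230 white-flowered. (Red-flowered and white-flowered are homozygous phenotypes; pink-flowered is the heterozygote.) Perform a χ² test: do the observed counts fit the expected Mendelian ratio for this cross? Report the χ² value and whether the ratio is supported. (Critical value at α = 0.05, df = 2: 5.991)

With incomplete dominance, a heterozygote × heterozygote cross gives a 1:2:1 phenotypic ratio.
The 1:2:1 ratio has 4 parts, so with N = 1169 the expected counts are:
  red-flowered: 1169 × 1/4 = 292.25
  pink-flowered: 1169 × 2/4 = 584.5
  white-flowered: 1169 × 1/4 = 292.25
χ² = Σ (O − E)² / E
  red-flowered: (310 − 292.25)² / 292.25 = 1.0781
  pink-flowered: (629 − 584.5)² / 584.5 = 3.3879
  white-flowered: (230 − 292.25)² / 292.25 = 13.2594
χ² = 1.0781 + 3.3879 + 13.2594 = 17.7254 ≈ 17.725
Degrees of freedom = 3 − 1 = 2; critical value at α = 0.05 is 5.991.
Since 17.725 > 5.991, we reject the null hypothesis — the data do not fit the 1:2:1 ratio.

17.725; not consistent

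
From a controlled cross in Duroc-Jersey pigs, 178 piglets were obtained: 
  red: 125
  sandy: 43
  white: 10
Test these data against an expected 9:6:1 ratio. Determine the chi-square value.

14.744

The 9:6:1 ratio has 16 parts, so with N = 178 the expected counts are:
  red: 178 × 9/16 = 100.125
  sandy: 178 × 6/16 = 66.75
  white: 178 × 1/16 = 11.125
χ² = Σ (O − E)² / E
  red: (125 − 100.125)² / 100.125 = 6.1799
  sandy: (43 − 66.75)² / 66.75 = 8.4504
  white: (10 − 11.125)² / 11.125 = 0.1138
χ² = 6.1799 + 8.4504 + 0.1138 = 14.7441 ≈ 14.744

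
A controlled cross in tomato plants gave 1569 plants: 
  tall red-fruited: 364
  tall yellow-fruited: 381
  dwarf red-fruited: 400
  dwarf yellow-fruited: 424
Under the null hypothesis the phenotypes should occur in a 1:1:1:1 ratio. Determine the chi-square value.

The 1:1:1:1 ratio has 4 parts, so with N = 1569 the expected counts are:
  tall red-fruited: 1569 × 1/4 = 392.25
  tall yellow-fruited: 1569 × 1/4 = 392.25
  dwarf red-fruited: 1569 × 1/4 = 392.25
  dwarf yellow-fruited: 1569 × 1/4 = 392.25
χ² = Σ (O − E)² / E
  tall red-fruited: (364 − 392.25)² / 392.25 = 2.0346
  tall yellow-fruited: (381 − 392.25)² / 392.25 = 0.3227
  dwarf red-fruited: (400 − 392.25)² / 392.25 = 0.1531
  dwarf yellow-fruited: (424 − 392.25)² / 392.25 = 2.5699
χ² = 2.0346 + 0.3227 + 0.1531 + 2.5699 = 5.0803 ≈ 5.080

5.080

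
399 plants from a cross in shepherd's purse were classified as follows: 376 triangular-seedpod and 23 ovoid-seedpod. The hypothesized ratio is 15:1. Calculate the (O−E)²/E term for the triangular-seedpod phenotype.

0.010

Expected counts for N = 399 under a 15:1 ratio (total parts = 16):
  triangular-seedpod: 399 × 15/16 = 374.0625
  ovoid-seedpod: 399 × 1/16 = 24.9375
Contribution of triangular-seedpod: (376 − 374.0625)² / 374.0625 = 0.0100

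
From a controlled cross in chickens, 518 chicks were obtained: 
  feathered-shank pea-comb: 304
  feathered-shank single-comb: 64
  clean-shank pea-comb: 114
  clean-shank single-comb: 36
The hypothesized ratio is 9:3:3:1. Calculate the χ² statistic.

15.182

Total ratio parts = 16. Expected numbers out of 518:
  feathered-shank pea-comb: 518 × 9/16 = 291.375
  feathered-shank single-comb: 518 × 3/16 = 97.125
  clean-shank pea-comb: 518 × 3/16 = 97.125
  clean-shank single-comb: 518 × 1/16 = 32.375
χ² = Σ (O − E)² / E
  feathered-shank pea-comb: (304 − 291.375)² / 291.375 = 0.5470
  feathered-shank single-comb: (64 − 97.125)² / 97.125 = 11.2975
  clean-shank pea-comb: (114 − 97.125)² / 97.125 = 2.9319
  clean-shank single-comb: (36 − 32.375)² / 32.375 = 0.4059
χ² = 0.5470 + 11.2975 + 2.9319 + 0.4059 = 15.1823 ≈ 15.182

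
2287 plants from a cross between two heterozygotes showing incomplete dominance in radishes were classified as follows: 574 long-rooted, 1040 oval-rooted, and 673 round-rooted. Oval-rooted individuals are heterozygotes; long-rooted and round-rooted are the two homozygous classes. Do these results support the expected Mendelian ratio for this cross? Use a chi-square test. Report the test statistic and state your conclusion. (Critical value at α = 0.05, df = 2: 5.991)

27.307; not consistent

With incomplete dominance, a heterozygote × heterozygote cross gives a 1:2:1 phenotypic ratio.
Total ratio parts = 4. Expected numbers out of 2287:
  long-rooted: 2287 × 1/4 = 571.75
  oval-rooted: 2287 × 2/4 = 1143.5
  round-rooted: 2287 × 1/4 = 571.75
χ² = Σ (O − E)² / E
  long-rooted: (574 − 571.75)² / 571.75 = 0.0089
  oval-rooted: (1040 − 1143.5)² / 1143.5 = 9.3679
  round-rooted: (673 − 571.75)² / 571.75 = 17.9301
χ² = 0.0089 + 9.3679 + 17.9301 = 27.3069 ≈ 27.307
Degrees of freedom = 3 − 1 = 2; critical value at α = 0.05 is 5.991.
Since 27.307 > 5.991, we reject the null hypothesis — the data do not fit the 1:2:1 ratio.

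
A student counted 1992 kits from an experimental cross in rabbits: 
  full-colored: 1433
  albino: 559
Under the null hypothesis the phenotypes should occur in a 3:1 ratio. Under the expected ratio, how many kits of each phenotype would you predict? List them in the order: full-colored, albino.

Total ratio parts = 4. Expected numbers out of 1992:
  full-colored: 1992 × 3/4 = 1494
  albino: 1992 × 1/4 = 498

1494, 498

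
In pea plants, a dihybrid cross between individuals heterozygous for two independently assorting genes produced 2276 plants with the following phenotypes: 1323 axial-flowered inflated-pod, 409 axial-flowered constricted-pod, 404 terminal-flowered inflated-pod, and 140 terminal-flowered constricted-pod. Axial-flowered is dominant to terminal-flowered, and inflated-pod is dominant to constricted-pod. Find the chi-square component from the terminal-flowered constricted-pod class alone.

A dihybrid F₂ with independent assortment and complete dominance at both loci gives a 9:3:3:1 phenotypic ratio.
Expected counts for N = 2276 under a 9:3:3:1 ratio (total parts = 16):
  axial-flowered inflated-pod: 2276 × 9/16 = 1280.25
  axial-flowered constricted-pod: 2276 × 3/16 = 426.75
  terminal-flowered inflated-pod: 2276 × 3/16 = 426.75
  terminal-flowered constricted-pod: 2276 × 1/16 = 142.25
Contribution of terminal-flowered constricted-pod: (140 − 142.25)² / 142.25 = 0.0356

0.036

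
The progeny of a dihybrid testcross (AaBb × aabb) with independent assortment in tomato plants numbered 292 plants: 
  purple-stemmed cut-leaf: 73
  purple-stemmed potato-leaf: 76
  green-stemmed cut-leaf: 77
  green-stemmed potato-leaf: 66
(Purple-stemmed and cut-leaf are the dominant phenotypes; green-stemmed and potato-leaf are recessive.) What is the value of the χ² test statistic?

1.014

A dihybrid testcross with independent assortment gives a 1:1:1:1 ratio.
The 1:1:1:1 ratio has 4 parts, so with N = 292 the expected counts are:
  purple-stemmed cut-leaf: 292 × 1/4 = 73
  purple-stemmed potato-leaf: 292 × 1/4 = 73
  green-stemmed cut-leaf: 292 × 1/4 = 73
  green-stemmed potato-leaf: 292 × 1/4 = 73
χ² = Σ (O − E)² / E
  purple-stemmed cut-leaf: (73 − 73)² / 73 = 0.0000
  purple-stemmed potato-leaf: (76 − 73)² / 73 = 0.1233
  green-stemmed cut-leaf: (77 − 73)² / 73 = 0.2192
  green-stemmed potato-leaf: (66 − 73)² / 73 = 0.6712
χ² = 0.0000 + 0.1233 + 0.2192 + 0.6712 = 1.0137 ≈ 1.014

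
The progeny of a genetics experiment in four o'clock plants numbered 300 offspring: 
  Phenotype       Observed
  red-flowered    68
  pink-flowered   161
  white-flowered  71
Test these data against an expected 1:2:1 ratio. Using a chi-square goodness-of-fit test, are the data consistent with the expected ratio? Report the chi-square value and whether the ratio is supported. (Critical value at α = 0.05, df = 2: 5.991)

1.673; consistent

Total ratio parts = 4. Expected numbers out of 300:
  red-flowered: 300 × 1/4 = 75
  pink-flowered: 300 × 2/4 = 150
  white-flowered: 300 × 1/4 = 75
χ² = Σ (O − E)² / E
  red-flowered: (68 − 75)² / 75 = 0.6533
  pink-flowered: (161 − 150)² / 150 = 0.8067
  white-flowered: (71 − 75)² / 75 = 0.2133
χ² = 0.6533 + 0.8067 + 0.2133 = 1.6733 ≈ 1.673
Degrees of freedom = 3 − 1 = 2; critical value at α = 0.05 is 5.991.
Since 1.673 < 5.991, we fail to reject the null hypothesis — the data are consistent with the 1:2:1 ratio.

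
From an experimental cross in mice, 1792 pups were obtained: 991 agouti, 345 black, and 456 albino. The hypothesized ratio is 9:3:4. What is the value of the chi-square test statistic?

Under the 9:3:4 hypothesis (Σ ratio = 16, N = 1792):
  agouti: 1792 × 9/16 = 1008
  black: 1792 × 3/16 = 336
  albino: 1792 × 4/16 = 448
χ² = Σ (O − E)² / E
  agouti: (991 − 1008)² / 1008 = 0.2867
  black: (345 − 336)² / 336 = 0.2411
  albino: (456 − 448)² / 448 = 0.1429
χ² = 0.2867 + 0.2411 + 0.1429 = 0.6707 ≈ 0.671

0.671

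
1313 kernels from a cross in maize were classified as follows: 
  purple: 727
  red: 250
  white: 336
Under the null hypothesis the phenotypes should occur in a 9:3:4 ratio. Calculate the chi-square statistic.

0.423

Total ratio parts = 16. Expected numbers out of 1313:
  purple: 1313 × 9/16 = 738.5625
  red: 1313 × 3/16 = 246.1875
  white: 1313 × 4/16 = 328.25
χ² = Σ (O − E)² / E
  purple: (727 − 738.5625)² / 738.5625 = 0.1810
  red: (250 − 246.1875)² / 246.1875 = 0.0590
  white: (336 − 328.25)² / 328.25 = 0.1830
χ² = 0.1810 + 0.0590 + 0.1830 = 0.423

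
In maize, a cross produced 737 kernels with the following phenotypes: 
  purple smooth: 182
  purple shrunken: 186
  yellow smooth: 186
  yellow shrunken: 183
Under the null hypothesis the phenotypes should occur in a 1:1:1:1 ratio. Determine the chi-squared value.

0.069

Expected counts for N = 737 under a 1:1:1:1 ratio (total parts = 4):
  purple smooth: 737 × 1/4 = 184.25
  purple shrunken: 737 × 1/4 = 184.25
  yellow smooth: 737 × 1/4 = 184.25
  yellow shrunken: 737 × 1/4 = 184.25
χ² = Σ (O − E)² / E
  purple smooth: (182 − 184.25)² / 184.25 = 0.0275
  purple shrunken: (186 − 184.25)² / 184.25 = 0.0166
  yellow smooth: (186 − 184.25)² / 184.25 = 0.0166
  yellow shrunken: (183 − 184.25)² / 184.25 = 0.0085
χ² = 0.0275 + 0.0166 + 0.0166 + 0.0085 = 0.0692 ≈ 0.069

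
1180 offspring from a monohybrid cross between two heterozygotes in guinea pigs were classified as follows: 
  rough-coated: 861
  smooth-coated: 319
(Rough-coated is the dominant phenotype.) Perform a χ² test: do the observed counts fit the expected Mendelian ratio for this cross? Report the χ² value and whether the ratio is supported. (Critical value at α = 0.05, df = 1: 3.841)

For a monohybrid cross between heterozygotes with complete dominance, the expected phenotypic ratio is 3:1.
The 3:1 ratio has 4 parts, so with N = 1180 the expected counts are:
  rough-coated: 1180 × 3/4 = 885
  smooth-coated: 1180 × 1/4 = 295
χ² = Σ (O − E)² / E
  rough-coated: (861 − 885)² / 885 = 0.6508
  smooth-coated: (319 − 295)² / 295 = 1.9525
χ² = 0.6508 + 1.9525 = 2.6033 ≈ 2.603
Degrees of freedom = 2 − 1 = 1; critical value at α = 0.05 is 3.841.
Since 2.603 < 3.841, we fail to reject the null hypothesis — the data are consistent with the 3:1 ratio.

2.603; consistent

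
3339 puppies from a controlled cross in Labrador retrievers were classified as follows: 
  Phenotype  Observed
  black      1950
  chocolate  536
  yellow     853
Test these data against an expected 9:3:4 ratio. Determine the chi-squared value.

16.101

Total ratio parts = 16. Expected numbers out of 3339:
  black: 3339 × 9/16 = 1878.1875
  chocolate: 3339 × 3/16 = 626.0625
  yellow: 3339 × 4/16 = 834.75
χ² = Σ (O − E)² / E
  black: (1950 − 1878.1875)² / 1878.1875 = 2.7458
  chocolate: (536 − 626.0625)² / 626.0625 = 12.9560
  yellow: (853 − 834.75)² / 834.75 = 0.3990
χ² = 2.7458 + 12.9560 + 0.3990 = 16.1008 ≈ 16.101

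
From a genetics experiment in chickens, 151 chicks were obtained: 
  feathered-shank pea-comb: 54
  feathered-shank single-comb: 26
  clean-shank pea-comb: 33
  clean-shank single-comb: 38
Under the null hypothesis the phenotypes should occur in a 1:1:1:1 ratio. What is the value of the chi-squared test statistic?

11.252

Total ratio parts = 4. Expected numbers out of 151:
  feathered-shank pea-comb: 151 × 1/4 = 37.75
  feathered-shank single-comb: 151 × 1/4 = 37.75
  clean-shank pea-comb: 151 × 1/4 = 37.75
  clean-shank single-comb: 151 × 1/4 = 37.75
χ² = Σ (O − E)² / E
  feathered-shank pea-comb: (54 − 37.75)² / 37.75 = 6.9950
  feathered-shank single-comb: (26 − 37.75)² / 37.75 = 3.6573
  clean-shank pea-comb: (33 − 37.75)² / 37.75 = 0.5977
  clean-shank single-comb: (38 − 37.75)² / 37.75 = 0.0017
χ² = 6.9950 + 3.6573 + 0.5977 + 0.0017 = 11.2517 ≈ 11.252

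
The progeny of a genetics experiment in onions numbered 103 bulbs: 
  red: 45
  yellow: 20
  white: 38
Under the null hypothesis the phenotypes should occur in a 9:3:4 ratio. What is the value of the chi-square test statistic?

8.741

Under the 9:3:4 hypothesis (Σ ratio = 16, N = 103):
  red: 103 × 9/16 = 57.9375
  yellow: 103 × 3/16 = 19.3125
  white: 103 × 4/16 = 25.75
χ² = Σ (O − E)² / E
  red: (45 − 57.9375)² / 57.9375 = 2.8890
  yellow: (20 − 19.3125)² / 19.3125 = 0.0245
  white: (38 − 25.75)² / 25.75 = 5.8277
χ² = 2.8890 + 0.0245 + 5.8277 = 8.7412 ≈ 8.741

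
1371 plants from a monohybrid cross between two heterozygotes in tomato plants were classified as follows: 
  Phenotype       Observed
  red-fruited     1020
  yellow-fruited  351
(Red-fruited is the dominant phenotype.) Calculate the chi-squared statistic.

For a monohybrid cross between heterozygotes with complete dominance, the expected phenotypic ratio is 3:1.
The 3:1 ratio has 4 parts, so with N = 1371 the expected counts are:
  red-fruited: 1371 × 3/4 = 1028.25
  yellow-fruited: 1371 × 1/4 = 342.75
χ² = Σ (O − E)² / E
  red-fruited: (1020 − 1028.25)² / 1028.25 = 0.0662
  yellow-fruited: (351 − 342.75)² / 342.75 = 0.1986
χ² = 0.0662 + 0.1986 = 0.2648 ≈ 0.265

0.265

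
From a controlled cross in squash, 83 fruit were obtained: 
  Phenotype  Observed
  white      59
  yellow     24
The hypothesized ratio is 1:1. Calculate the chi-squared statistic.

Expected counts for N = 83 under a 1:1 ratio (total parts = 2):
  white: 83 × 1/2 = 41.5
  yellow: 83 × 1/2 = 41.5
χ² = Σ (O − E)² / E
  white: (59 − 41.5)² / 41.5 = 7.3795
  yellow: (24 − 41.5)² / 41.5 = 7.3795
χ² = 7.3795 + 7.3795 = 14.759

14.759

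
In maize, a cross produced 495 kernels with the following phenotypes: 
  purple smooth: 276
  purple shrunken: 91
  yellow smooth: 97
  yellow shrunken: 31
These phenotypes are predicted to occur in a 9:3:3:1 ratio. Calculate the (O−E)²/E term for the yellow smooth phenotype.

0.189

Under the 9:3:3:1 hypothesis (Σ ratio = 16, N = 495):
  purple smooth: 495 × 9/16 = 278.4375
  purple shrunken: 495 × 3/16 = 92.8125
  yellow smooth: 495 × 3/16 = 92.8125
  yellow shrunken: 495 × 1/16 = 30.9375
Contribution of yellow smooth: (97 − 92.8125)² / 92.8125 = 0.1889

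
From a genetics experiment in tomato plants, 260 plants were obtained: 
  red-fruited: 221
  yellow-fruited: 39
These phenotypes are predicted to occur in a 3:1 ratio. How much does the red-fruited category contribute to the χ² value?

3.467

The 3:1 ratio has 4 parts, so with N = 260 the expected counts are:
  red-fruited: 260 × 3/4 = 195
  yellow-fruited: 260 × 1/4 = 65
Contribution of red-fruited: (221 − 195)² / 195 = 3.4667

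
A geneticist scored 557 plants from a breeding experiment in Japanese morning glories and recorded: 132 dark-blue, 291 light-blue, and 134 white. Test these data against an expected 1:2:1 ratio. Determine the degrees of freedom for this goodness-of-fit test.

2

A goodness-of-fit test with 3 phenotype classes has df = 3 − 1 = 2.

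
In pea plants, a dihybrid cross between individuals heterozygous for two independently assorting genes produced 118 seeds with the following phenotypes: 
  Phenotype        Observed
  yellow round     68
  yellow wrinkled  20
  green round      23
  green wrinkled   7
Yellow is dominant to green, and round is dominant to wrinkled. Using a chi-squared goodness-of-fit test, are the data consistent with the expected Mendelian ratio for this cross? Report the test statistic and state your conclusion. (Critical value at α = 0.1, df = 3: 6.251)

A dihybrid F₂ with independent assortment and complete dominance at both loci gives a 9:3:3:1 phenotypic ratio.
The 9:3:3:1 ratio has 16 parts, so with N = 118 the expected counts are:
  yellow round: 118 × 9/16 = 66.375
  yellow wrinkled: 118 × 3/16 = 22.125
  green round: 118 × 3/16 = 22.125
  green wrinkled: 118 × 1/16 = 7.375
χ² = Σ (O − E)² / E
  yellow round: (68 − 66.375)² / 66.375 = 0.0398
  yellow wrinkled: (20 − 22.125)² / 22.125 = 0.2041
  green round: (23 − 22.125)² / 22.125 = 0.0346
  green wrinkled: (7 − 7.375)² / 7.375 = 0.0191
χ² = 0.0398 + 0.2041 + 0.0346 + 0.0191 = 0.2976 ≈ 0.298
Degrees of freedom = 4 − 1 = 3; critical value at α = 0.1 is 6.251.
Since 0.298 < 6.251, we fail to reject the null hypothesis — the data are consistent with the 9:3:3:1 ratio.

0.298; consistent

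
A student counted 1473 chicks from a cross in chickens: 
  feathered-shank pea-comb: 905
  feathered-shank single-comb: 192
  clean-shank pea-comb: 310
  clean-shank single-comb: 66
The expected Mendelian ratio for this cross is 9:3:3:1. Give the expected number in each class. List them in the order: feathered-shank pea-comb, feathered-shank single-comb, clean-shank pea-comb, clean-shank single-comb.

828.5625, 276.1875, 276.1875, 92.0625

The 9:3:3:1 ratio has 16 parts, so with N = 1473 the expected counts are:
  feathered-shank pea-comb: 1473 × 9/16 = 828.5625
  feathered-shank single-comb: 1473 × 3/16 = 276.1875
  clean-shank pea-comb: 1473 × 3/16 = 276.1875
  clean-shank single-comb: 1473 × 1/16 = 92.0625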